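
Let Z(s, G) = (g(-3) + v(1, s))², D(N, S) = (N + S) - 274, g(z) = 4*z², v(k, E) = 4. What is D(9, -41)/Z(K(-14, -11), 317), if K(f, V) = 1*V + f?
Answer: -153/800 ≈ -0.19125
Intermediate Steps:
D(N, S) = -274 + N + S
K(f, V) = V + f
Z(s, G) = 1600 (Z(s, G) = (4*(-3)² + 4)² = (4*9 + 4)² = (36 + 4)² = 40² = 1600)
D(9, -41)/Z(K(-14, -11), 317) = (-274 + 9 - 41)/1600 = -306*1/1600 = -153/800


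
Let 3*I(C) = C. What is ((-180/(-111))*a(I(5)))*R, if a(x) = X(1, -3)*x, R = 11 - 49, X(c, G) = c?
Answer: -3800/37 ≈ -102.70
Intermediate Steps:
R = -38
I(C) = C/3
a(x) = x (a(x) = 1*x = x)
((-180/(-111))*a(I(5)))*R = ((-180/(-111))*((1/3)*5))*(-38) = (-180*(-1/111)*(5/3))*(-38) = ((60/37)*(5/3))*(-38) = (100/37)*(-38) = -3800/37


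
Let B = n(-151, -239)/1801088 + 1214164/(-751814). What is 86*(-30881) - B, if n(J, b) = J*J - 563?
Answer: -128433067271663979/48360113344 ≈ -2.6558e+6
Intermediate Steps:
n(J, b) = -563 + J² (n(J, b) = J² - 563 = -563 + J²)
B = -77503477525/48360113344 (B = (-563 + (-151)²)/1801088 + 1214164/(-751814) = (-563 + 22801)*(1/1801088) + 1214164*(-1/751814) = 22238*(1/1801088) - 86726/53701 = 11119/900544 - 86726/53701 = -77503477525/48360113344 ≈ -1.6026)
86*(-30881) - B = 86*(-30881) - 1*(-77503477525/48360113344) = -2655766 + 77503477525/48360113344 = -128433067271663979/48360113344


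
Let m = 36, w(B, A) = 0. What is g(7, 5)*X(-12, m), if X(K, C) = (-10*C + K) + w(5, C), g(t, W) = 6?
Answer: -2232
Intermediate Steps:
X(K, C) = K - 10*C (X(K, C) = (-10*C + K) + 0 = (K - 10*C) + 0 = K - 10*C)
g(7, 5)*X(-12, m) = 6*(-12 - 10*36) = 6*(-12 - 360) = 6*(-372) = -2232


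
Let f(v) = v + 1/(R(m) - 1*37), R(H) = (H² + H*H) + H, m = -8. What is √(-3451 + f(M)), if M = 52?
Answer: 2*I*√5853907/83 ≈ 58.301*I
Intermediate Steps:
R(H) = H + 2*H² (R(H) = (H² + H²) + H = 2*H² + H = H + 2*H²)
f(v) = 1/83 + v (f(v) = v + 1/(-8*(1 + 2*(-8)) - 1*37) = v + 1/(-8*(1 - 16) - 37) = v + 1/(-8*(-15) - 37) = v + 1/(120 - 37) = v + 1/83 = 1/83 + v)
√(-3451 + f(M)) = √(-3451 + (1/83 + 52)) = √(-3451 + 4317/83) = √(-282116/83) = 2*I*√5853907/83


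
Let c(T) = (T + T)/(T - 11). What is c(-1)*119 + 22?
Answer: 251/6 ≈ 41.833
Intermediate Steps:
c(T) = 2*T/(-11 + T) (c(T) = (2*T)/(-11 + T) = 2*T/(-11 + T))
c(-1)*119 + 22 = (2*(-1)/(-11 - 1))*119 + 22 = (2*(-1)/(-12))*119 + 22 = (2*(-1)*(-1/12))*119 + 22 = (1/6)*119 + 22 = 119/6 + 22 = 251/6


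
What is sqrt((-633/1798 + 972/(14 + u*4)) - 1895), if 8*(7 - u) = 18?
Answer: I*sqrt(729881793938)/19778 ≈ 43.196*I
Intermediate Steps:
u = 19/4 (u = 7 - 1/8*18 = 7 - 9/4 = 19/4 ≈ 4.7500)
sqrt((-633/1798 + 972/(14 + u*4)) - 1895) = sqrt((-633/1798 + 972/(14 + (19/4)*4)) - 1895) = sqrt((-633*1/1798 + 972/(14 + 19)) - 1895) = sqrt((-633/1798 + 972/33) - 1895) = sqrt((-633/1798 + 972*(1/33)) - 1895) = sqrt((-633/1798 + 324/11) - 1895) = sqrt(575589/19778 - 1895) = sqrt(-36903721/19778) = I*sqrt(729881793938)/19778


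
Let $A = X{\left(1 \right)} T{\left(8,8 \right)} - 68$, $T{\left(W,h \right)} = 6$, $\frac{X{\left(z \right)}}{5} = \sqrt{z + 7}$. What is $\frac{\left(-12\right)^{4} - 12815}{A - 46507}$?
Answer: $- \frac{1639647}{9640993} - \frac{31684 \sqrt{2}}{144614895} \approx -0.17038$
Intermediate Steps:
$X{\left(z \right)} = 5 \sqrt{7 + z}$ ($X{\left(z \right)} = 5 \sqrt{z + 7} = 5 \sqrt{7 + z}$)
$A = -68 + 60 \sqrt{2}$ ($A = 5 \sqrt{7 + 1} \cdot 6 - 68 = 5 \sqrt{8} \cdot 6 - 68 = 5 \cdot 2 \sqrt{2} \cdot 6 - 68 = 10 \sqrt{2} \cdot 6 - 68 = 60 \sqrt{2} - 68 = -68 + 60 \sqrt{2} \approx 16.853$)
$\frac{\left(-12\right)^{4} - 12815}{A - 46507} = \frac{\left(-12\right)^{4} - 12815}{\left(-68 + 60 \sqrt{2}\right) - 46507} = \frac{20736 - 12815}{-46575 + 60 \sqrt{2}} = \frac{7921}{-46575 + 60 \sqrt{2}}$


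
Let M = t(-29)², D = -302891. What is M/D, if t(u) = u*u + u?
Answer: -659344/302891 ≈ -2.1768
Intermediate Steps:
t(u) = u + u² (t(u) = u² + u = u + u²)
M = 659344 (M = (-29*(1 - 29))² = (-29*(-28))² = 812² = 659344)
M/D = 659344/(-302891) = 659344*(-1/302891) = -659344/302891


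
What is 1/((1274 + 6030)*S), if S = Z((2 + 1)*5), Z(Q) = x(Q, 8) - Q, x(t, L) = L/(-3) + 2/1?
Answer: -3/343288 ≈ -8.7390e-6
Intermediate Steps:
x(t, L) = 2 - L/3 (x(t, L) = L*(-⅓) + 2*1 = -L/3 + 2 = 2 - L/3)
Z(Q) = -⅔ - Q (Z(Q) = (2 - ⅓*8) - Q = (2 - 8/3) - Q = -⅔ - Q)
S = -47/3 (S = -⅔ - (2 + 1)*5 = -⅔ - 3*5 = -⅔ - 1*15 = -⅔ - 15 = -47/3 ≈ -15.667)
1/((1274 + 6030)*S) = 1/((1274 + 6030)*(-47/3)) = -3/47/7304 = (1/7304)*(-3/47) = -3/343288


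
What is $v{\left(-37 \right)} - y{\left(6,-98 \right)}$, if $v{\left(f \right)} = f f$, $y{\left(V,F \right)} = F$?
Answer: $1467$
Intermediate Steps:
$v{\left(f \right)} = f^{2}$
$v{\left(-37 \right)} - y{\left(6,-98 \right)} = \left(-37\right)^{2} - -98 = 1369 + 98 = 1467$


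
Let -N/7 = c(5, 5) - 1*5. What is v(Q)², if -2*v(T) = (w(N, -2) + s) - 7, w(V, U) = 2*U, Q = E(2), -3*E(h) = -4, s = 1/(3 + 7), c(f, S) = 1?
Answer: 11881/400 ≈ 29.703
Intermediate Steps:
s = ⅒ (s = 1/10 = ⅒ ≈ 0.10000)
E(h) = 4/3 (E(h) = -⅓*(-4) = 4/3)
Q = 4/3 ≈ 1.3333
N = 28 (N = -7*(1 - 1*5) = -7*(1 - 5) = -7*(-4) = 28)
v(T) = 109/20 (v(T) = -((2*(-2) + ⅒) - 7)/2 = -((-4 + ⅒) - 7)/2 = -(-39/10 - 7)/2 = -½*(-109/10) = 109/20)
v(Q)² = (109/20)² = 11881/400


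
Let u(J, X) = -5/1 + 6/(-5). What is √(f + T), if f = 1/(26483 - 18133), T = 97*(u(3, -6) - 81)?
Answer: I*√23589631426/1670 ≈ 91.97*I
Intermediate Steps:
u(J, X) = -31/5 (u(J, X) = -5*1 + 6*(-⅕) = -5 - 6/5 = -31/5)
T = -42292/5 (T = 97*(-31/5 - 81) = 97*(-436/5) = -42292/5 ≈ -8458.4)
f = 1/8350 ≈ 0.00011976
√(f + T) = √(1/8350 - 42292/5) = √(-70627639/8350) = I*√23589631426/1670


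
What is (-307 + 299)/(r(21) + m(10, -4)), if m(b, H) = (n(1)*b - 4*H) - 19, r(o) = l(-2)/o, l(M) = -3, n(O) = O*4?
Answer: -28/129 ≈ -0.21705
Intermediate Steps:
n(O) = 4*O
r(o) = -3/o
m(b, H) = -19 - 4*H + 4*b (m(b, H) = ((4*1)*b - 4*H) - 19 = (4*b - 4*H) - 19 = (-4*H + 4*b) - 19 = -19 - 4*H + 4*b)
(-307 + 299)/(r(21) + m(10, -4)) = (-307 + 299)/(-3/21 + (-19 - 4*(-4) + 4*10)) = -8/(-3*1/21 + (-19 + 16 + 40)) = -8/(-1/7 + 37) = -8/258/7 = -8*7/258 = -28/129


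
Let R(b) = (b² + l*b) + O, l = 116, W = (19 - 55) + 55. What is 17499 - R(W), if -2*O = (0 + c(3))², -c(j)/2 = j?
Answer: 14952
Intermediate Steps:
c(j) = -2*j
W = 19 (W = -36 + 55 = 19)
O = -18 (O = -(0 - 2*3)²/2 = -(0 - 6)²/2 = -½*(-6)² = -½*36 = -18)
R(b) = -18 + b² + 116*b (R(b) = (b² + 116*b) - 18 = -18 + b² + 116*b)
17499 - R(W) = 17499 - (-18 + 19² + 116*19) = 17499 - (-18 + 361 + 2204) = 17499 - 1*2547 = 17499 - 2547 = 14952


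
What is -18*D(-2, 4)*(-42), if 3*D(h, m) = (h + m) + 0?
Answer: 504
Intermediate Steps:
D(h, m) = h/3 + m/3 (D(h, m) = ((h + m) + 0)/3 = (h + m)/3 = h/3 + m/3)
-18*D(-2, 4)*(-42) = -18*((1/3)*(-2) + (1/3)*4)*(-42) = -18*(-2/3 + 4/3)*(-42) = -18*2/3*(-42) = -12*(-42) = 504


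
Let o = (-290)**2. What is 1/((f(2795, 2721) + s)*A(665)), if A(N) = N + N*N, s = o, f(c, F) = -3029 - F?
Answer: 1/34700431500 ≈ 2.8818e-11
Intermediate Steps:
o = 84100
s = 84100
A(N) = N + N**2
1/((f(2795, 2721) + s)*A(665)) = 1/(((-3029 - 1*2721) + 84100)*((665*(1 + 665)))) = 1/(((-3029 - 2721) + 84100)*((665*666))) = 1/((-5750 + 84100)*442890) = (1/442890)/78350 = (1/78350)*(1/442890) = 1/34700431500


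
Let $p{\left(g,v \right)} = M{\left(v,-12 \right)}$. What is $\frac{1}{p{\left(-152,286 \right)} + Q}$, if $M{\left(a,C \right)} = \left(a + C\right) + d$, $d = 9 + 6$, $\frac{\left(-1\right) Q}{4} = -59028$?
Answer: $\frac{1}{236401} \approx 4.2301 \cdot 10^{-6}$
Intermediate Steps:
$Q = 236112$ ($Q = \left(-4\right) \left(-59028\right) = 236112$)
$d = 15$
$M{\left(a,C \right)} = 15 + C + a$ ($M{\left(a,C \right)} = \left(a + C\right) + 15 = \left(C + a\right) + 15 = 15 + C + a$)
$p{\left(g,v \right)} = 3 + v$ ($p{\left(g,v \right)} = 15 - 12 + v = 3 + v$)
$\frac{1}{p{\left(-152,286 \right)} + Q} = \frac{1}{\left(3 + 286\right) + 236112} = \frac{1}{289 + 236112} = \frac{1}{236401}$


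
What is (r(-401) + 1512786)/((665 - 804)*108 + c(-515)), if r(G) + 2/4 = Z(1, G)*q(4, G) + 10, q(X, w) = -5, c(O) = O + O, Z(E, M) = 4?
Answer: -3025551/32084 ≈ -94.301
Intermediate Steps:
c(O) = 2*O
r(G) = -21/2 (r(G) = -½ + (4*(-5) + 10) = -½ + (-20 + 10) = -½ - 10 = -21/2)
(r(-401) + 1512786)/((665 - 804)*108 + c(-515)) = (-21/2 + 1512786)/((665 - 804)*108 + 2*(-515)) = 3025551/(2*(-139*108 - 1030)) = 3025551/(2*(-15012 - 1030)) = (3025551/2)/(-16042) = (3025551/2)*(-1/16042) = -3025551/32084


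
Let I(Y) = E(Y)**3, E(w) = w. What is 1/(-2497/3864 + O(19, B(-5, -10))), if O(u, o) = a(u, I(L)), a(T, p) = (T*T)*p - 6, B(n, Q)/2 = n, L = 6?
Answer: 3864/301273583 ≈ 1.2826e-5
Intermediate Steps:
B(n, Q) = 2*n
I(Y) = Y**3
a(T, p) = -6 + p*T**2 (a(T, p) = T**2*p - 6 = p*T**2 - 6 = -6 + p*T**2)
O(u, o) = -6 + 216*u**2 (O(u, o) = -6 + 6**3*u**2 = -6 + 216*u**2)
1/(-2497/3864 + O(19, B(-5, -10))) = 1/(-2497/3864 + (-6 + 216*19**2)) = 1/(-2497*1/3864 + (-6 + 216*361)) = 1/(-2497/3864 + (-6 + 77976)) = 1/(-2497/3864 + 77970) = 1/(301273583/3864) = 3864/301273583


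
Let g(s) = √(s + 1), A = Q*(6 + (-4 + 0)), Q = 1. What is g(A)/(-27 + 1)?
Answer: -√3/26 ≈ -0.066617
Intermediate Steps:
A = 2 (A = 1*(6 + (-4 + 0)) = 1*(6 - 4) = 1*2 = 2)
g(s) = √(1 + s)
g(A)/(-27 + 1) = √(1 + 2)/(-27 + 1) = √3/(-26) = √3*(-1/26) = -√3/26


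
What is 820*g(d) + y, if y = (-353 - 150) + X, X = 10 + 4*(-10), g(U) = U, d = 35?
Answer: 28167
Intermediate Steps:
X = -30 (X = 10 - 40 = -30)
y = -533 (y = (-353 - 150) - 30 = -503 - 30 = -533)
820*g(d) + y = 820*35 - 533 = 28700 - 533 = 28167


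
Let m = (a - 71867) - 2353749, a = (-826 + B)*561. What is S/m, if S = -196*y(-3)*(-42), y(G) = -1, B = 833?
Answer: 8232/2421689 ≈ 0.0033993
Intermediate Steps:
S = -8232 (S = -196*(-1)*(-42) = 196*(-42) = -8232)
a = 3927 (a = (-826 + 833)*561 = 7*561 = 3927)
m = -2421689 (m = (3927 - 71867) - 2353749 = -67940 - 2353749 = -2421689)
S/m = -8232/(-2421689) = -8232*(-1/2421689) = 8232/2421689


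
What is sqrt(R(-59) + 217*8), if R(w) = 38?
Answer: sqrt(1774) ≈ 42.119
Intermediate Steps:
sqrt(R(-59) + 217*8) = sqrt(38 + 217*8) = sqrt(38 + 1736) = sqrt(1774)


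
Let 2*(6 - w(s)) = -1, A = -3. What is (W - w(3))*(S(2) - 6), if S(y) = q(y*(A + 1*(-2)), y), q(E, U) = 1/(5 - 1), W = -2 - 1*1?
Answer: 437/8 ≈ 54.625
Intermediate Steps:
w(s) = 13/2 (w(s) = 6 - ½*(-1) = 6 + ½ = 13/2)
W = -3 (W = -2 - 1 = -3)
q(E, U) = ¼ (q(E, U) = 1/4 = ¼)
S(y) = ¼
(W - w(3))*(S(2) - 6) = (-3 - 1*13/2)*(¼ - 6) = (-3 - 13/2)*(-23/4) = -19/2*(-23/4) = 437/8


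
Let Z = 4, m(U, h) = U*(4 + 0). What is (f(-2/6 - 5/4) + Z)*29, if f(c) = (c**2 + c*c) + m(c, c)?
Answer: 5597/72 ≈ 77.736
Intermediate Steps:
m(U, h) = 4*U (m(U, h) = U*4 = 4*U)
f(c) = 2*c**2 + 4*c (f(c) = (c**2 + c*c) + 4*c = (c**2 + c**2) + 4*c = 2*c**2 + 4*c)
(f(-2/6 - 5/4) + Z)*29 = (2*(-2/6 - 5/4)*(2 + (-2/6 - 5/4)) + 4)*29 = (2*(-2*1/6 - 5*1/4)*(2 + (-2*1/6 - 5*1/4)) + 4)*29 = (2*(-1/3 - 5/4)*(2 + (-1/3 - 5/4)) + 4)*29 = (2*(-19/12)*(2 - 19/12) + 4)*29 = (2*(-19/12)*(5/12) + 4)*29 = (-95/72 + 4)*29 = (193/72)*29 = 5597/72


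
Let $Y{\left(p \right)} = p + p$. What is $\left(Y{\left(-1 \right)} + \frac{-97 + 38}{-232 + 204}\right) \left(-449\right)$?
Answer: $- \frac{1347}{28} \approx -48.107$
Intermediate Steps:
$Y{\left(p \right)} = 2 p$
$\left(Y{\left(-1 \right)} + \frac{-97 + 38}{-232 + 204}\right) \left(-449\right) = \left(2 \left(-1\right) + \frac{-97 + 38}{-232 + 204}\right) \left(-449\right) = \left(-2 - \frac{59}{-28}\right) \left(-449\right) = \left(-2 - - \frac{59}{28}\right) \left(-449\right) = \left(-2 + \frac{59}{28}\right) \left(-449\right) = \frac{3}{28} \left(-449\right) = - \frac{1347}{28}$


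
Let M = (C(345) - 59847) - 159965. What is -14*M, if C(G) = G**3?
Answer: -571813382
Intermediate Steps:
M = 40843813 (M = (345**3 - 59847) - 159965 = (41063625 - 59847) - 159965 = 41003778 - 159965 = 40843813)
-14*M = -14*40843813 = -571813382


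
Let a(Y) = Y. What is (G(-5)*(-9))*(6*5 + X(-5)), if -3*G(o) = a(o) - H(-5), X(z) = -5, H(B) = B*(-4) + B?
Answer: -1500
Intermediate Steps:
H(B) = -3*B (H(B) = -4*B + B = -3*B)
G(o) = 5 - o/3 (G(o) = -(o - (-3)*(-5))/3 = -(o - 1*15)/3 = -(o - 15)/3 = -(-15 + o)/3 = 5 - o/3)
(G(-5)*(-9))*(6*5 + X(-5)) = ((5 - ⅓*(-5))*(-9))*(6*5 - 5) = ((5 + 5/3)*(-9))*(30 - 5) = ((20/3)*(-9))*25 = -60*25 = -1500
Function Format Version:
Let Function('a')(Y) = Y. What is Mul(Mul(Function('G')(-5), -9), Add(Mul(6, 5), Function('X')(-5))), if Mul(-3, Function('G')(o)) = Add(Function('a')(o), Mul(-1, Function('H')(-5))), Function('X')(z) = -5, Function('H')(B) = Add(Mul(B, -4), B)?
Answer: -1500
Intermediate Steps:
Function('H')(B) = Mul(-3, B) (Function('H')(B) = Add(Mul(-4, B), B) = Mul(-3, B))
Function('G')(o) = Add(5, Mul(Rational(-1, 3), o)) (Function('G')(o) = Mul(Rational(-1, 3), Add(o, Mul(-1, Mul(-3, -5)))) = Mul(Rational(-1, 3), Add(o, Mul(-1, 15))) = Mul(Rational(-1, 3), Add(o, -15)) = Mul(Rational(-1, 3), Add(-15, o)) = Add(5, Mul(Rational(-1, 3), o)))
Mul(Mul(Function('G')(-5), -9), Add(Mul(6, 5), Function('X')(-5))) = Mul(Mul(Add(5, Mul(Rational(-1, 3), -5)), -9), Add(Mul(6, 5), -5)) = Mul(Mul(Add(5, Rational(5, 3)), -9), Add(30, -5)) = Mul(Mul(Rational(20, 3), -9), 25) = Mul(-60, 25) = -1500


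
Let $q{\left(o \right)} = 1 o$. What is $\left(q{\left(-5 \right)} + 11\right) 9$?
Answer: $54$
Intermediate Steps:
$q{\left(o \right)} = o$
$\left(q{\left(-5 \right)} + 11\right) 9 = \left(-5 + 11\right) 9 = 6 \cdot 9 = 54$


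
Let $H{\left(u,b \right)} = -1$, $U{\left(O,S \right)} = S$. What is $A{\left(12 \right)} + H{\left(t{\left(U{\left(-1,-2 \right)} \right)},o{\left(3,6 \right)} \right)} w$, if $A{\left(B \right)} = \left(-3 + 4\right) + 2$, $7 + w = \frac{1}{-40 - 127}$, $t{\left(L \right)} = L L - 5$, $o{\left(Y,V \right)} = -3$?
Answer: $\frac{1671}{167} \approx 10.006$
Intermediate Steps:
$t{\left(L \right)} = -5 + L^{2}$ ($t{\left(L \right)} = L^{2} - 5 = -5 + L^{2}$)
$w = - \frac{1170}{167}$ ($w = -7 + \frac{1}{-40 - 127} = -7 + \frac{1}{-167} = -7 - \frac{1}{167} = - \frac{1170}{167} \approx -7.006$)
$A{\left(B \right)} = 3$ ($A{\left(B \right)} = 1 + 2 = 3$)
$A{\left(12 \right)} + H{\left(t{\left(U{\left(-1,-2 \right)} \right)},o{\left(3,6 \right)} \right)} w = 3 - - \frac{1170}{167} = 3 + \frac{1170}{167} = \frac{1671}{167}$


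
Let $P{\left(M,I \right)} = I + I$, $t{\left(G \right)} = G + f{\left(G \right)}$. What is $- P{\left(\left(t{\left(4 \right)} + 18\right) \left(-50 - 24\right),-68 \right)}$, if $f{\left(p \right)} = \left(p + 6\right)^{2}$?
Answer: $136$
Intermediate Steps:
$f{\left(p \right)} = \left(6 + p\right)^{2}$
$t{\left(G \right)} = G + \left(6 + G\right)^{2}$
$P{\left(M,I \right)} = 2 I$
$- P{\left(\left(t{\left(4 \right)} + 18\right) \left(-50 - 24\right),-68 \right)} = - 2 \left(-68\right) = \left(-1\right) \left(-136\right) = 136$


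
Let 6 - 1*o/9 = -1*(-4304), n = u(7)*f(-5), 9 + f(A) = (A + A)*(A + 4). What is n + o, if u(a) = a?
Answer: -38675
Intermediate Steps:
f(A) = -9 + 2*A*(4 + A) (f(A) = -9 + (A + A)*(A + 4) = -9 + (2*A)*(4 + A) = -9 + 2*A*(4 + A))
n = 7 (n = 7*(-9 + 2*(-5)**2 + 8*(-5)) = 7*(-9 + 2*25 - 40) = 7*(-9 + 50 - 40) = 7*1 = 7)
o = -38682 (o = 54 - (-9)*(-4304) = 54 - 9*4304 = 54 - 38736 = -38682)
n + o = 7 - 38682 = -38675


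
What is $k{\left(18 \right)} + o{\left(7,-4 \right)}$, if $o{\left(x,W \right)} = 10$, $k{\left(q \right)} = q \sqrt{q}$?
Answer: $10 + 54 \sqrt{2} \approx 86.368$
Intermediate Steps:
$k{\left(q \right)} = q^{\frac{3}{2}}$
$k{\left(18 \right)} + o{\left(7,-4 \right)} = 18^{\frac{3}{2}} + 10 = 54 \sqrt{2} + 10 = 10 + 54 \sqrt{2}$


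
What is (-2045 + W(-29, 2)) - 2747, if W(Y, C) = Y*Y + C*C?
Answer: -3947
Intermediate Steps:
W(Y, C) = C² + Y² (W(Y, C) = Y² + C² = C² + Y²)
(-2045 + W(-29, 2)) - 2747 = (-2045 + (2² + (-29)²)) - 2747 = (-2045 + (4 + 841)) - 2747 = (-2045 + 845) - 2747 = -1200 - 2747 = -3947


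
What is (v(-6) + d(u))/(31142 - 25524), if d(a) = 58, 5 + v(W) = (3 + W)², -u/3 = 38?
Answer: 31/2809 ≈ 0.011036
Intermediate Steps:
u = -114 (u = -3*38 = -114)
v(W) = -5 + (3 + W)²
(v(-6) + d(u))/(31142 - 25524) = ((-5 + (3 - 6)²) + 58)/(31142 - 25524) = ((-5 + (-3)²) + 58)/5618 = ((-5 + 9) + 58)*(1/5618) = (4 + 58)*(1/5618) = 62*(1/5618) = 31/2809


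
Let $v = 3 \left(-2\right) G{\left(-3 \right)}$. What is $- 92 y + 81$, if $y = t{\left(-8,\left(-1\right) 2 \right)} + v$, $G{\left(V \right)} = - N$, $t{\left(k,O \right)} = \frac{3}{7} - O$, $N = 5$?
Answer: $- \frac{20317}{7} \approx -2902.4$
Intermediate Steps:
$t{\left(k,O \right)} = \frac{3}{7} - O$ ($t{\left(k,O \right)} = 3 \cdot \frac{1}{7} - O = \frac{3}{7} - O$)
$G{\left(V \right)} = -5$ ($G{\left(V \right)} = \left(-1\right) 5 = -5$)
$v = 30$ ($v = 3 \left(-2\right) \left(-5\right) = \left(-6\right) \left(-5\right) = 30$)
$y = \frac{227}{7}$ ($y = \left(\frac{3}{7} - \left(-1\right) 2\right) + 30 = \left(\frac{3}{7} - -2\right) + 30 = \left(\frac{3}{7} + 2\right) + 30 = \frac{17}{7} + 30 = \frac{227}{7} \approx 32.429$)
$- 92 y + 81 = \left(-92\right) \frac{227}{7} + 81 = - \frac{20884}{7} + 81 = - \frac{20317}{7}$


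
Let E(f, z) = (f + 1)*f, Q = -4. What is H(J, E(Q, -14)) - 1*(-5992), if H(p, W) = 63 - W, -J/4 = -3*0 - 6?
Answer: 6043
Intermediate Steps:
J = 24 (J = -4*(-3*0 - 6) = -4*(0 - 6) = -4*(-6) = 24)
E(f, z) = f*(1 + f) (E(f, z) = (1 + f)*f = f*(1 + f))
H(J, E(Q, -14)) - 1*(-5992) = (63 - (-4)*(1 - 4)) - 1*(-5992) = (63 - (-4)*(-3)) + 5992 = (63 - 1*12) + 5992 = (63 - 12) + 5992 = 51 + 5992 = 6043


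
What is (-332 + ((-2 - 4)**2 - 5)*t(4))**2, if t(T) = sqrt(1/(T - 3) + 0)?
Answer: 90601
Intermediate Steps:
t(T) = sqrt(1/(-3 + T)) (t(T) = sqrt(1/(-3 + T) + 0) = sqrt(1/(-3 + T)))
(-332 + ((-2 - 4)**2 - 5)*t(4))**2 = (-332 + ((-2 - 4)**2 - 5)*sqrt(1/(-3 + 4)))**2 = (-332 + ((-6)**2 - 5)*sqrt(1/1))**2 = (-332 + (36 - 5)*sqrt(1))**2 = (-332 + 31*1)**2 = (-332 + 31)**2 = (-301)**2 = 90601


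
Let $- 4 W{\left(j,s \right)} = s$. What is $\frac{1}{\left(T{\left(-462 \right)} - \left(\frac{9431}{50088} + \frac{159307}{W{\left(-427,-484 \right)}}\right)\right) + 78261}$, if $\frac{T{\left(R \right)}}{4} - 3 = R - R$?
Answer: $\frac{6060648}{466404590737} \approx 1.2994 \cdot 10^{-5}$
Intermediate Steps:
$T{\left(R \right)} = 12$ ($T{\left(R \right)} = 12 + 4 \left(R - R\right) = 12 + 4 \cdot 0 = 12 + 0 = 12$)
$W{\left(j,s \right)} = - \frac{s}{4}$
$\frac{1}{\left(T{\left(-462 \right)} - \left(\frac{9431}{50088} + \frac{159307}{W{\left(-427,-484 \right)}}\right)\right) + 78261} = \frac{1}{\left(12 - \left(\frac{9431}{50088} + \frac{159307}{121}\right)\right) + 78261} = \frac{1}{\left(12 - \frac{7980510167}{6060648}\right) + 78261} = \frac{1}{- \frac{7907782391}{6060648} + 78261} = \frac{1}{\frac{466404590737}{6060648}} = \frac{6060648}{466404590737}$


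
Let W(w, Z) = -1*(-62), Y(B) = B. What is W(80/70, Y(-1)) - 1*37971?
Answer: -37909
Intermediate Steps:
W(w, Z) = 62
W(80/70, Y(-1)) - 1*37971 = 62 - 1*37971 = 62 - 37971 = -37909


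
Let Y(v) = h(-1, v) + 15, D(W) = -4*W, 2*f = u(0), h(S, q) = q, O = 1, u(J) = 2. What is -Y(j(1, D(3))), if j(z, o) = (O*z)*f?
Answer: -16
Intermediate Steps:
f = 1 (f = (1/2)*2 = 1)
j(z, o) = z (j(z, o) = (1*z)*1 = z*1 = z)
Y(v) = 15 + v (Y(v) = v + 15 = 15 + v)
-Y(j(1, D(3))) = -(15 + 1) = -1*16 = -16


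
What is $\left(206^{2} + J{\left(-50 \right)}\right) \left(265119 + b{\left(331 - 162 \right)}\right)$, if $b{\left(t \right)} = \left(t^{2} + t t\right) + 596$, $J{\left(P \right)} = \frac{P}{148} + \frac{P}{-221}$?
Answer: $\frac{224047754204403}{16354} \approx 1.37 \cdot 10^{10}$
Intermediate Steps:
$J{\left(P \right)} = \frac{73 P}{32708}$ ($J{\left(P \right)} = P \frac{1}{148} + P \left(- \frac{1}{221}\right) = \frac{P}{148} - \frac{P}{221} = \frac{73 P}{32708}$)
$b{\left(t \right)} = 596 + 2 t^{2}$ ($b{\left(t \right)} = \left(t^{2} + t^{2}\right) + 596 = 2 t^{2} + 596 = 596 + 2 t^{2}$)
$\left(206^{2} + J{\left(-50 \right)}\right) \left(265119 + b{\left(331 - 162 \right)}\right) = \left(206^{2} + \frac{73}{32708} \left(-50\right)\right) \left(265119 + \left(596 + 2 \left(331 - 162\right)^{2}\right)\right) = \left(42436 - \frac{1825}{16354}\right) \left(265119 + \left(596 + 2 \cdot 169^{2}\right)\right) = \frac{693996519 \left(265119 + \left(596 + 2 \cdot 28561\right)\right)}{16354} = \frac{693996519 \left(265119 + \left(596 + 57122\right)\right)}{16354} = \frac{693996519 \left(265119 + 57718\right)}{16354} = \frac{693996519}{16354} \cdot 322837 = \frac{224047754204403}{16354}$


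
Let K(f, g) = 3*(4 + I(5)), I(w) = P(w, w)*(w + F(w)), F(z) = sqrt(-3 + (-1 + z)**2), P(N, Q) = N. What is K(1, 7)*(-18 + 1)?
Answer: -1479 - 255*sqrt(13) ≈ -2398.4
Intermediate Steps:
I(w) = w*(w + sqrt(-3 + (-1 + w)**2))
K(f, g) = 87 + 15*sqrt(13) (K(f, g) = 3*(4 + 5*(5 + sqrt(-3 + (-1 + 5)**2))) = 3*(4 + 5*(5 + sqrt(-3 + 4**2))) = 3*(4 + 5*(5 + sqrt(-3 + 16))) = 3*(4 + 5*(5 + sqrt(13))) = 3*(4 + (25 + 5*sqrt(13))) = 3*(29 + 5*sqrt(13)) = 87 + 15*sqrt(13))
K(1, 7)*(-18 + 1) = (87 + 15*sqrt(13))*(-18 + 1) = (87 + 15*sqrt(13))*(-17) = -1479 - 255*sqrt(13)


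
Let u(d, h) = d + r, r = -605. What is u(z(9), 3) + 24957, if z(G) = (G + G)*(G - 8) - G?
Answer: 24361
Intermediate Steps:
z(G) = -G + 2*G*(-8 + G) (z(G) = (2*G)*(-8 + G) - G = 2*G*(-8 + G) - G = -G + 2*G*(-8 + G))
u(d, h) = -605 + d (u(d, h) = d - 605 = -605 + d)
u(z(9), 3) + 24957 = (-605 + 9*(-17 + 2*9)) + 24957 = (-605 + 9*(-17 + 18)) + 24957 = (-605 + 9*1) + 24957 = (-605 + 9) + 24957 = -596 + 24957 = 24361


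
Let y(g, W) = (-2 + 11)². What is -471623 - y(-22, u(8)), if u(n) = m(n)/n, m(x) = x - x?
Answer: -471704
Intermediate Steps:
m(x) = 0
u(n) = 0 (u(n) = 0/n = 0)
y(g, W) = 81 (y(g, W) = 9² = 81)
-471623 - y(-22, u(8)) = -471623 - 1*81 = -471623 - 81 = -471704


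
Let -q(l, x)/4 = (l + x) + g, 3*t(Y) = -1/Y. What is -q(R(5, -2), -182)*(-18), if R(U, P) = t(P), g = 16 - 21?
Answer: 13452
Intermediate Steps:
t(Y) = -1/(3*Y) (t(Y) = (-1/Y)/3 = -1/(3*Y))
g = -5
R(U, P) = -1/(3*P)
q(l, x) = 20 - 4*l - 4*x (q(l, x) = -4*((l + x) - 5) = -4*(-5 + l + x) = 20 - 4*l - 4*x)
-q(R(5, -2), -182)*(-18) = -(20 - (-4)/(3*(-2)) - 4*(-182))*(-18) = -(20 - (-4)*(-1)/(3*2) + 728)*(-18) = -(20 - 4*⅙ + 728)*(-18) = -(20 - ⅔ + 728)*(-18) = -1*2242/3*(-18) = -2242/3*(-18) = 13452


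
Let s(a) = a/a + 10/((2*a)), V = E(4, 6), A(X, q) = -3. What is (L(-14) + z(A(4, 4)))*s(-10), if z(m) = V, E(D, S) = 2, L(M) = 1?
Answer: 3/2 ≈ 1.5000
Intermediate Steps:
V = 2
s(a) = 1 + 5/a (s(a) = 1 + 10*(1/(2*a)) = 1 + 5/a)
z(m) = 2
(L(-14) + z(A(4, 4)))*s(-10) = (1 + 2)*((5 - 10)/(-10)) = 3*(-1/10*(-5)) = 3*(1/2) = 3/2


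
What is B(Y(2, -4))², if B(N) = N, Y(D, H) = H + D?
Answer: 4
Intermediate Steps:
Y(D, H) = D + H
B(Y(2, -4))² = (2 - 4)² = (-2)² = 4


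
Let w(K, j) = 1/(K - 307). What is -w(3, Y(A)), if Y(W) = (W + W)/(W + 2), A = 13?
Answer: 1/304 ≈ 0.0032895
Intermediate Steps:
Y(W) = 2*W/(2 + W) (Y(W) = (2*W)/(2 + W) = 2*W/(2 + W))
w(K, j) = 1/(-307 + K)
-w(3, Y(A)) = -1/(-307 + 3) = -1/(-304) = -1*(-1/304) = 1/304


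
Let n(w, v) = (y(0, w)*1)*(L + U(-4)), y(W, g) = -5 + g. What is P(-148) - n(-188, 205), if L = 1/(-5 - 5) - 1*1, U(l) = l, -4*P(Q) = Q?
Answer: -9473/10 ≈ -947.30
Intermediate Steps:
P(Q) = -Q/4
L = -11/10 (L = 1/(-10) - 1 = -⅒ - 1 = -11/10 ≈ -1.1000)
n(w, v) = 51/2 - 51*w/10 (n(w, v) = ((-5 + w)*1)*(-11/10 - 4) = (-5 + w)*(-51/10) = 51/2 - 51*w/10)
P(-148) - n(-188, 205) = -¼*(-148) - (51/2 - 51/10*(-188)) = 37 - (51/2 + 4794/5) = 37 - 1*9843/10 = 37 - 9843/10 = -9473/10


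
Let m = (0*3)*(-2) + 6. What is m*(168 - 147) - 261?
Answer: -135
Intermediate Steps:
m = 6 (m = 0*(-2) + 6 = 0 + 6 = 6)
m*(168 - 147) - 261 = 6*(168 - 147) - 261 = 6*21 - 261 = 126 - 261 = -135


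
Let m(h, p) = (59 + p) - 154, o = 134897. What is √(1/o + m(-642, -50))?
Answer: 8*I*√841388378/19271 ≈ 12.042*I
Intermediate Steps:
m(h, p) = -95 + p
√(1/o + m(-642, -50)) = √(1/134897 + (-95 - 50)) = √(1/134897 - 145) = √(-19560064/134897) = 8*I*√841388378/19271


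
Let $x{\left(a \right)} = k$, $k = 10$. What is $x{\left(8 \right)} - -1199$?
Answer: $1209$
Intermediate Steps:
$x{\left(a \right)} = 10$
$x{\left(8 \right)} - -1199 = 10 - -1199 = 10 + 1199 = 1209$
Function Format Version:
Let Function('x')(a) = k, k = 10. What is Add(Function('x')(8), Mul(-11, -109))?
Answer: 1209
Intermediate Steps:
Function('x')(a) = 10
Add(Function('x')(8), Mul(-11, -109)) = Add(10, Mul(-11, -109)) = Add(10, 1199) = 1209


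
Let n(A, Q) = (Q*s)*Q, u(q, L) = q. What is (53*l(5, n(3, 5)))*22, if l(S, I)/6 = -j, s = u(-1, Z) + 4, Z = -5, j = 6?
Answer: -41976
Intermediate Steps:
s = 3 (s = -1 + 4 = 3)
n(A, Q) = 3*Q**2 (n(A, Q) = (Q*3)*Q = (3*Q)*Q = 3*Q**2)
l(S, I) = -36 (l(S, I) = 6*(-1*6) = 6*(-6) = -36)
(53*l(5, n(3, 5)))*22 = (53*(-36))*22 = -1908*22 = -41976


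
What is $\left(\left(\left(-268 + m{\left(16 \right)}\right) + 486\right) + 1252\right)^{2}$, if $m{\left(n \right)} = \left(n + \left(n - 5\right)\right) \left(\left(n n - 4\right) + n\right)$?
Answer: $75794436$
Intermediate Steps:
$m{\left(n \right)} = \left(-5 + 2 n\right) \left(-4 + n + n^{2}\right)$ ($m{\left(n \right)} = \left(n + \left(n - 5\right)\right) \left(\left(n^{2} - 4\right) + n\right) = \left(n + \left(-5 + n\right)\right) \left(\left(-4 + n^{2}\right) + n\right) = \left(-5 + 2 n\right) \left(-4 + n + n^{2}\right)$)
$\left(\left(\left(-268 + m{\left(16 \right)}\right) + 486\right) + 1252\right)^{2} = \left(\left(\left(-268 + \left(20 - 208 - 3 \cdot 16^{2} + 2 \cdot 16^{3}\right)\right) + 486\right) + 1252\right)^{2} = \left(\left(\left(-268 + \left(20 - 208 - 768 + 2 \cdot 4096\right)\right) + 486\right) + 1252\right)^{2} = \left(\left(\left(-268 + \left(20 - 208 - 768 + 8192\right)\right) + 486\right) + 1252\right)^{2} = \left(\left(\left(-268 + 7236\right) + 486\right) + 1252\right)^{2} = \left(\left(6968 + 486\right) + 1252\right)^{2} = \left(7454 + 1252\right)^{2} = 8706^{2} = 75794436$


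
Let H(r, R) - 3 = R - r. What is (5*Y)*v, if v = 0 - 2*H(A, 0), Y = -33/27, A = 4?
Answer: -110/9 ≈ -12.222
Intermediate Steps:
H(r, R) = 3 + R - r (H(r, R) = 3 + (R - r) = 3 + R - r)
Y = -11/9 (Y = -33*1/27 = -11/9 ≈ -1.2222)
v = 2 (v = 0 - 2*(3 + 0 - 1*4) = 0 - 2*(3 + 0 - 4) = 0 - 2*(-1) = 0 + 2 = 2)
(5*Y)*v = (5*(-11/9))*2 = -55/9*2 = -110/9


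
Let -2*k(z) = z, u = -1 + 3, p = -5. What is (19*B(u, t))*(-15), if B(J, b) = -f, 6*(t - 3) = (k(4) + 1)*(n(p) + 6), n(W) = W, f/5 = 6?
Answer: 8550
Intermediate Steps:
u = 2
f = 30 (f = 5*6 = 30)
k(z) = -z/2
t = 17/6 (t = 3 + ((-½*4 + 1)*(-5 + 6))/6 = 3 + ((-2 + 1)*1)/6 = 3 + (-1*1)/6 = 3 + (⅙)*(-1) = 3 - ⅙ = 17/6 ≈ 2.8333)
B(J, b) = -30 (B(J, b) = -1*30 = -30)
(19*B(u, t))*(-15) = (19*(-30))*(-15) = -570*(-15) = 8550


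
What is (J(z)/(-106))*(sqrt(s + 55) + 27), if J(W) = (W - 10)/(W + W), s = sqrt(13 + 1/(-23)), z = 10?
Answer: 0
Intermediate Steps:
s = sqrt(6854)/23 (s = sqrt(13 - 1/23) = sqrt(298/23) = sqrt(6854)/23 ≈ 3.5995)
J(W) = (-10 + W)/(2*W) (J(W) = (-10 + W)/((2*W)) = (-10 + W)*(1/(2*W)) = (-10 + W)/(2*W))
(J(z)/(-106))*(sqrt(s + 55) + 27) = (((1/2)*(-10 + 10)/10)/(-106))*(sqrt(sqrt(6854)/23 + 55) + 27) = (((1/2)*(1/10)*0)*(-1/106))*(sqrt(55 + sqrt(6854)/23) + 27) = (0*(-1/106))*(27 + sqrt(55 + sqrt(6854)/23)) = 0*(27 + sqrt(55 + sqrt(6854)/23)) = 0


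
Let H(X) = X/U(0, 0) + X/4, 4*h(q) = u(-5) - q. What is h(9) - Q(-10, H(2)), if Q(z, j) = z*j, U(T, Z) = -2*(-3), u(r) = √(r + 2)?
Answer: 73/12 + I*√3/4 ≈ 6.0833 + 0.43301*I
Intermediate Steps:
u(r) = √(2 + r)
U(T, Z) = 6
h(q) = -q/4 + I*√3/4 (h(q) = (√(2 - 5) - q)/4 = (√(-3) - q)/4 = (I*√3 - q)/4 = (-q + I*√3)/4 = -q/4 + I*√3/4)
H(X) = 5*X/12 (H(X) = X/6 + X/4 = 5*X/12)
Q(z, j) = j*z
h(9) - Q(-10, H(2)) = (-¼*9 + I*√3/4) - (5/12)*2*(-10) = (-9/4 + I*√3/4) - 5*(-10)/6 = (-9/4 + I*√3/4) - 1*(-25/3) = (-9/4 + I*√3/4) + 25/3 = 73/12 + I*√3/4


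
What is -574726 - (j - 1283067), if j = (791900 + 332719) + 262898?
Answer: -679176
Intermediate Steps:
j = 1387517 (j = 1124619 + 262898 = 1387517)
-574726 - (j - 1283067) = -574726 - (1387517 - 1283067) = -574726 - 1*104450 = -574726 - 104450 = -679176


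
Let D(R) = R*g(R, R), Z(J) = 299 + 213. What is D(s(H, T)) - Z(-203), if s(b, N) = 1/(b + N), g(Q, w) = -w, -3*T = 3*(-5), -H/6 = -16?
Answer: -5222913/10201 ≈ -512.00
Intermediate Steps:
H = 96 (H = -6*(-16) = 96)
T = 5 (T = -(-5) = -⅓*(-15) = 5)
s(b, N) = 1/(N + b)
Z(J) = 512
D(R) = -R² (D(R) = R*(-R) = -R²)
D(s(H, T)) - Z(-203) = -(1/(5 + 96))² - 1*512 = -(1/101)² - 512 = -1*1/10201 - 512 = -1/10201 - 512 = -5222913/10201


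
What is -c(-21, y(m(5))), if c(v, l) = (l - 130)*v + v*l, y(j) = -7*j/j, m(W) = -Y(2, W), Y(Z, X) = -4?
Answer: -3024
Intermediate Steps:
m(W) = 4 (m(W) = -1*(-4) = 4)
y(j) = -7 (y(j) = -7*1 = -7)
c(v, l) = l*v + v*(-130 + l) (c(v, l) = (-130 + l)*v + l*v = v*(-130 + l) + l*v = l*v + v*(-130 + l))
-c(-21, y(m(5))) = -2*(-21)*(-65 - 7) = -2*(-21)*(-72) = -1*3024 = -3024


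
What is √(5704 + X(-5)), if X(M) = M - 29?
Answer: 9*√70 ≈ 75.299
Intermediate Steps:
X(M) = -29 + M
√(5704 + X(-5)) = √(5704 + (-29 - 5)) = √(5704 - 34) = √5670 = 9*√70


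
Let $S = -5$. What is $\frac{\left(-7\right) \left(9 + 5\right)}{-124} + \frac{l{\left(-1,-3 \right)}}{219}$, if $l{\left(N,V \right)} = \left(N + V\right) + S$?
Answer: $\frac{3391}{4526} \approx 0.74923$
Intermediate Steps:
$l{\left(N,V \right)} = -5 + N + V$ ($l{\left(N,V \right)} = \left(N + V\right) - 5 = -5 + N + V$)
$\frac{\left(-7\right) \left(9 + 5\right)}{-124} + \frac{l{\left(-1,-3 \right)}}{219} = \frac{\left(-7\right) \left(9 + 5\right)}{-124} + \frac{-5 - 1 - 3}{219} = \left(-7\right) 14 \left(- \frac{1}{124}\right) - \frac{3}{73} = \left(-98\right) \left(- \frac{1}{124}\right) - \frac{3}{73} = \frac{49}{62} - \frac{3}{73} = \frac{3391}{4526}$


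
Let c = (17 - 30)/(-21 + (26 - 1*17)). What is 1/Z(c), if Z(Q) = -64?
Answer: -1/64 ≈ -0.015625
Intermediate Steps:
c = 13/12 (c = -13/(-21 + (26 - 17)) = -13/(-21 + 9) = -13/(-12) = -13*(-1/12) = 13/12 ≈ 1.0833)
1/Z(c) = 1/(-64) = -1/64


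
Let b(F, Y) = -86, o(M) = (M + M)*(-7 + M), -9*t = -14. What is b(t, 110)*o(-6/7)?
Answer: -56760/49 ≈ -1158.4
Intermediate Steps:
t = 14/9 (t = -⅑*(-14) = 14/9 ≈ 1.5556)
o(M) = 2*M*(-7 + M) (o(M) = (2*M)*(-7 + M) = 2*M*(-7 + M))
b(t, 110)*o(-6/7) = -172*(-6/7)*(-7 - 6/7) = -172*(-6*⅐)*(-7 - 6*⅐) = -172*(-6)*(-7 - 6/7)/7 = -172*(-6)*(-55)/(7*7) = -86*660/49 = -56760/49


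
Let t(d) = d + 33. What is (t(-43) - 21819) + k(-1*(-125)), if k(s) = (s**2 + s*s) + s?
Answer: 9546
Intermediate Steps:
k(s) = s + 2*s**2 (k(s) = (s**2 + s**2) + s = 2*s**2 + s = s + 2*s**2)
t(d) = 33 + d
(t(-43) - 21819) + k(-1*(-125)) = ((33 - 43) - 21819) + (-1*(-125))*(1 + 2*(-1*(-125))) = (-10 - 21819) + 125*(1 + 2*125) = -21829 + 125*(1 + 250) = -21829 + 125*251 = -21829 + 31375 = 9546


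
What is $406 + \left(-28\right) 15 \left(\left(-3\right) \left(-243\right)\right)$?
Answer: $-305774$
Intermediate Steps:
$406 + \left(-28\right) 15 \left(\left(-3\right) \left(-243\right)\right) = 406 - 306180 = -305774$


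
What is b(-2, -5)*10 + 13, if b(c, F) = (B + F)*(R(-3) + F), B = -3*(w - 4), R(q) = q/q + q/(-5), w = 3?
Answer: 81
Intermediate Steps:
R(q) = 1 - q/5 (R(q) = 1 + q*(-1/5) = 1 - q/5)
B = 3 (B = -3*(3 - 4) = -3*(-1) = 3)
b(c, F) = (3 + F)*(8/5 + F) (b(c, F) = (3 + F)*((1 - 1/5*(-3)) + F) = (3 + F)*((1 + 3/5) + F) = (3 + F)*(8/5 + F))
b(-2, -5)*10 + 13 = (24/5 + (-5)**2 + (23/5)*(-5))*10 + 13 = (24/5 + 25 - 23)*10 + 13 = (34/5)*10 + 13 = 68 + 13 = 81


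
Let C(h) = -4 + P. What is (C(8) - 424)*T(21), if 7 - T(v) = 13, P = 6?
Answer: 2532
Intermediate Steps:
T(v) = -6 (T(v) = 7 - 1*13 = 7 - 13 = -6)
C(h) = 2 (C(h) = -4 + 6 = 2)
(C(8) - 424)*T(21) = (2 - 424)*(-6) = -422*(-6) = 2532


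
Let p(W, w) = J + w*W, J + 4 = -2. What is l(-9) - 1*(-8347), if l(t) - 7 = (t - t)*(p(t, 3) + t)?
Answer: 8354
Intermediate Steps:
J = -6 (J = -4 - 2 = -6)
p(W, w) = -6 + W*w (p(W, w) = -6 + w*W = -6 + W*w)
l(t) = 7 (l(t) = 7 + (t - t)*((-6 + t*3) + t) = 7 + 0*((-6 + 3*t) + t) = 7 + 0*(-6 + 4*t) = 7 + 0 = 7)
l(-9) - 1*(-8347) = 7 - 1*(-8347) = 7 + 8347 = 8354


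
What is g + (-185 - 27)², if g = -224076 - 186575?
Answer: -365707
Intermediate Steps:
g = -410651
g + (-185 - 27)² = -410651 + (-185 - 27)² = -410651 + (-212)² = -410651 + 44944 = -365707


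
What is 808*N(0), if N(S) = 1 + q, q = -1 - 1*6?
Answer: -4848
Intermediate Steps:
q = -7 (q = -1 - 6 = -7)
N(S) = -6 (N(S) = 1 - 7 = -6)
808*N(0) = 808*(-6) = -4848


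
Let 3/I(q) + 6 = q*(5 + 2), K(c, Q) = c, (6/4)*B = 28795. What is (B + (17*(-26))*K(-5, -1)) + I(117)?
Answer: 17403623/813 ≈ 21407.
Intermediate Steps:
B = 57590/3 (B = (2/3)*28795 = 57590/3 ≈ 19197.)
I(q) = 3/(-6 + 7*q) (I(q) = 3/(-6 + q*(5 + 2)) = 3/(-6 + q*7) = 3/(-6 + 7*q))
(B + (17*(-26))*K(-5, -1)) + I(117) = (57590/3 + (17*(-26))*(-5)) + 3/(-6 + 7*117) = (57590/3 - 442*(-5)) + 3/(-6 + 819) = (57590/3 + 2210) + 3/813 = 64220/3 + 3*(1/813) = 64220/3 + 1/271 = 17403623/813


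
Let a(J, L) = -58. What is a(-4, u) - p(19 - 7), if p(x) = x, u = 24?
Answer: -70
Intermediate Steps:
a(-4, u) - p(19 - 7) = -58 - (19 - 7) = -58 - 1*12 = -58 - 12 = -70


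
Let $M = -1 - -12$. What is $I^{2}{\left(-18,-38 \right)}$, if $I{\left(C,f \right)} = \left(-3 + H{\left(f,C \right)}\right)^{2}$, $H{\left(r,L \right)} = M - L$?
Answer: $456976$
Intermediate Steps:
$M = 11$ ($M = -1 + 12 = 11$)
$H{\left(r,L \right)} = 11 - L$
$I{\left(C,f \right)} = \left(8 - C\right)^{2}$ ($I{\left(C,f \right)} = \left(-3 - \left(-11 + C\right)\right)^{2} = \left(8 - C\right)^{2}$)
$I^{2}{\left(-18,-38 \right)} = \left(\left(-8 - 18\right)^{2}\right)^{2} = \left(\left(-26\right)^{2}\right)^{2} = 676^{2} = 456976$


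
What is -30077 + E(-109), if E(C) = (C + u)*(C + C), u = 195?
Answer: -48825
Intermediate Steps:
E(C) = 2*C*(195 + C) (E(C) = (C + 195)*(C + C) = (195 + C)*(2*C) = 2*C*(195 + C))
-30077 + E(-109) = -30077 + 2*(-109)*(195 - 109) = -30077 + 2*(-109)*86 = -30077 - 18748 = -48825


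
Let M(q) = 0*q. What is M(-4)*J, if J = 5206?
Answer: 0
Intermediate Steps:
M(q) = 0
M(-4)*J = 0*5206 = 0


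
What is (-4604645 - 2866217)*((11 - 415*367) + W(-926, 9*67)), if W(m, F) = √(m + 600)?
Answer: 1137767457428 - 7470862*I*√326 ≈ 1.1378e+12 - 1.3489e+8*I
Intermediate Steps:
W(m, F) = √(600 + m)
(-4604645 - 2866217)*((11 - 415*367) + W(-926, 9*67)) = (-4604645 - 2866217)*((11 - 415*367) + √(600 - 926)) = -7470862*((11 - 152305) + √(-326)) = -7470862*(-152294 + I*√326) = 1137767457428 - 7470862*I*√326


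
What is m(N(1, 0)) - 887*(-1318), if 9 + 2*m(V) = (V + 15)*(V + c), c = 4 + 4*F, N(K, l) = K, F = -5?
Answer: 2337883/2 ≈ 1.1689e+6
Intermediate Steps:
c = -16 (c = 4 + 4*(-5) = 4 - 20 = -16)
m(V) = -9/2 + (-16 + V)*(15 + V)/2 (m(V) = -9/2 + ((V + 15)*(V - 16))/2 = -9/2 + ((15 + V)*(-16 + V))/2 = -9/2 + ((-16 + V)*(15 + V))/2 = -9/2 + (-16 + V)*(15 + V)/2)
m(N(1, 0)) - 887*(-1318) = (-249/2 + (1/2)*1**2 - 1/2*1) - 887*(-1318) = (-249/2 + (1/2)*1 - 1/2) + 1169066 = (-249/2 + 1/2 - 1/2) + 1169066 = -249/2 + 1169066 = 2337883/2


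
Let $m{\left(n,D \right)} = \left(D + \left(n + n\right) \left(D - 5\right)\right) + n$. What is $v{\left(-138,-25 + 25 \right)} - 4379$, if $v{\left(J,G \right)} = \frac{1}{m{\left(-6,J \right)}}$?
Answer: $- \frac{6883787}{1572} \approx -4379.0$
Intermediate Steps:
$m{\left(n,D \right)} = D + n + 2 n \left(-5 + D\right)$ ($m{\left(n,D \right)} = \left(D + 2 n \left(-5 + D\right)\right) + n = D + n + 2 n \left(-5 + D\right)$)
$v{\left(J,G \right)} = \frac{1}{54 - 11 J}$ ($v{\left(J,G \right)} = \frac{1}{J - -54 + 2 J \left(-6\right)} = \frac{1}{J + 54 - 12 J} = \frac{1}{54 - 11 J}$)
$v{\left(-138,-25 + 25 \right)} - 4379 = \frac{1}{54 - -1518} - 4379 = \frac{1}{54 + 1518} - 4379 = \frac{1}{1572} - 4379 = - \frac{6883787}{1572}$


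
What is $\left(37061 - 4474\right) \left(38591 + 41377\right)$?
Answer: $2605917216$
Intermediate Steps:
$\left(37061 - 4474\right) \left(38591 + 41377\right) = 32587 \cdot 79968 = 2605917216$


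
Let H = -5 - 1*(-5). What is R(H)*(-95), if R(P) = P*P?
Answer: 0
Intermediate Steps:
H = 0 (H = -5 + 5 = 0)
R(P) = P**2
R(H)*(-95) = 0**2*(-95) = 0*(-95) = 0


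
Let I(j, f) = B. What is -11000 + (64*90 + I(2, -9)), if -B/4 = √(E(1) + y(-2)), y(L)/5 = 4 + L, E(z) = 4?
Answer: -5240 - 4*√14 ≈ -5255.0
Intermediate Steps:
y(L) = 20 + 5*L (y(L) = 5*(4 + L) = 20 + 5*L)
B = -4*√14 (B = -4*√(4 + (20 + 5*(-2))) = -4*√(4 + (20 - 10)) = -4*√(4 + 10) = -4*√14 ≈ -14.967)
I(j, f) = -4*√14
-11000 + (64*90 + I(2, -9)) = -11000 + (64*90 - 4*√14) = -11000 + (5760 - 4*√14) = -5240 - 4*√14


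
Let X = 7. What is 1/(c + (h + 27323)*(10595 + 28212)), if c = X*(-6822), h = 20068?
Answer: 1/1839054783 ≈ 5.4376e-10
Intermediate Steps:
c = -47754 (c = 7*(-6822) = -47754)
1/(c + (h + 27323)*(10595 + 28212)) = 1/(-47754 + (20068 + 27323)*(10595 + 28212)) = 1/(-47754 + 47391*38807) = 1/(-47754 + 1839102537) = 1/1839054783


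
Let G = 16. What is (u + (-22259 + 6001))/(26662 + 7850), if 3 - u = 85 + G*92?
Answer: -4453/8628 ≈ -0.51611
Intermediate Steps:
u = -1554 (u = 3 - (85 + 16*92) = 3 - (85 + 1472) = 3 - 1*1557 = 3 - 1557 = -1554)
(u + (-22259 + 6001))/(26662 + 7850) = (-1554 + (-22259 + 6001))/(26662 + 7850) = (-1554 - 16258)/34512 = -17812*1/34512 = -4453/8628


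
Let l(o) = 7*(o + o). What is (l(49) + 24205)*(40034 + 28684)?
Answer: 1710459738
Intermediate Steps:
l(o) = 14*o (l(o) = 7*(2*o) = 14*o)
(l(49) + 24205)*(40034 + 28684) = (14*49 + 24205)*(40034 + 28684) = (686 + 24205)*68718 = 24891*68718 = 1710459738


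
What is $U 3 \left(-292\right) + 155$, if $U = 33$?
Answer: $-28753$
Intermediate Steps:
$U 3 \left(-292\right) + 155 = 33 \cdot 3 \left(-292\right) + 155 = 99 \left(-292\right) + 155 = -28908 + 155 = -28753$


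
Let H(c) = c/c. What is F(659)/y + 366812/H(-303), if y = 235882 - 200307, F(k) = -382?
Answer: 13049336518/35575 ≈ 3.6681e+5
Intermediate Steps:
y = 35575
H(c) = 1
F(659)/y + 366812/H(-303) = -382/35575 + 366812/1 = -382*1/35575 + 366812*1 = -382/35575 + 366812 = 13049336518/35575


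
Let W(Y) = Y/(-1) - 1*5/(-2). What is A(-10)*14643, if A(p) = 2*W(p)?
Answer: 366075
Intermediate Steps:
W(Y) = 5/2 - Y (W(Y) = Y*(-1) - 5*(-½) = -Y + 5/2 = 5/2 - Y)
A(p) = 5 - 2*p (A(p) = 2*(5/2 - p) = 5 - 2*p)
A(-10)*14643 = (5 - 2*(-10))*14643 = (5 + 20)*14643 = 25*14643 = 366075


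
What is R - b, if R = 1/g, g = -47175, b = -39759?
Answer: 1875630824/47175 ≈ 39759.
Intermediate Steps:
R = -1/47175 (R = 1/(-47175) = -1/47175 ≈ -2.1198e-5)
R - b = -1/47175 - 1*(-39759) = -1/47175 + 39759 = 1875630824/47175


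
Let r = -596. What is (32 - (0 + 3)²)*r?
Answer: -13708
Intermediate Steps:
(32 - (0 + 3)²)*r = (32 - (0 + 3)²)*(-596) = (32 - 1*3²)*(-596) = (32 - 1*9)*(-596) = (32 - 9)*(-596) = 23*(-596) = -13708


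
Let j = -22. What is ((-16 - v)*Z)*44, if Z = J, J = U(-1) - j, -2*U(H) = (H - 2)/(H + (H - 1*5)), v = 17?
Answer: -221430/7 ≈ -31633.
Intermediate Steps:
U(H) = -(-2 + H)/(2*(-5 + 2*H)) (U(H) = -(H - 2)/(2*(H + (H - 1*5))) = -(-2 + H)/(2*(H + (H - 5))) = -(-2 + H)/(2*(H + (-5 + H))) = -(-2 + H)/(2*(-5 + 2*H)))
J = 305/14 (J = (2 - 1*(-1))/(2*(-5 + 2*(-1))) - 1*(-22) = (2 + 1)/(2*(-5 - 2)) + 22 = (½)*3/(-7) + 22 = (½)*(-⅐)*3 + 22 = -3/14 + 22 = 305/14 ≈ 21.786)
Z = 305/14 ≈ 21.786
((-16 - v)*Z)*44 = ((-16 - 1*17)*(305/14))*44 = ((-16 - 17)*(305/14))*44 = -33*305/14*44 = -10065/14*44 = -221430/7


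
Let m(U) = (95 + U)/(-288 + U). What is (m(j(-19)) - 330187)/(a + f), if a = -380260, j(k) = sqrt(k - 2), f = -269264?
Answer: 1521888433/2993764370 + 383*I*sqrt(21)/53887758660 ≈ 0.50835 + 3.257e-8*I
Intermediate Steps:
j(k) = sqrt(-2 + k)
m(U) = (95 + U)/(-288 + U)
(m(j(-19)) - 330187)/(a + f) = ((95 + sqrt(-2 - 19))/(-288 + sqrt(-2 - 19)) - 330187)/(-380260 - 269264) = ((95 + sqrt(-21))/(-288 + sqrt(-21)) - 330187)/(-649524) = ((95 + I*sqrt(21))/(-288 + I*sqrt(21)) - 330187)*(-1/649524) = (-330187 + (95 + I*sqrt(21))/(-288 + I*sqrt(21)))*(-1/649524) = 330187/649524 - (95 + I*sqrt(21))/(649524*(-288 + I*sqrt(21)))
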